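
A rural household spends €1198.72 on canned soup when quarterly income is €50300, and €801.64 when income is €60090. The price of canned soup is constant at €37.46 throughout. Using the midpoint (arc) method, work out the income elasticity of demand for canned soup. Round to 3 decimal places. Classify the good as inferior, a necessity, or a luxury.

With a constant price, Q₁ = 1198.72/37.46 = 32.000 and Q₂ = 801.64/37.46 = 21.400 (equivalently, work directly with expenditure since P cancels).
Midpoint %ΔQ = (801.64 − 1198.72)/1000.18 = -0.39701; midpoint %ΔI = (60090 − 50300)/55195 = 0.17737.
η = -0.39701 / 0.17737 = -2.238.
η < 0 ⇒ inferior good.

-2.238 (inferior good)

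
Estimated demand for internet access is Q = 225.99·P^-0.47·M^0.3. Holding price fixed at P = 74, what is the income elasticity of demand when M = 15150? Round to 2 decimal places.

0.30

For a multiplicative demand Q = A·P^α·M^β, the income elasticity is β everywhere.
Here β = 0.3, so η = 0.30.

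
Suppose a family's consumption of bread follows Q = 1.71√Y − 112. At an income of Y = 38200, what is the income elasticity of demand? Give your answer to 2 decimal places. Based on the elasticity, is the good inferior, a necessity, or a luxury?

0.75 (necessity)

At Y = 38200: Q = 222.216.
dQ/dY = 1.71/(2√Y) = 0.00437456 at this income.
η = (dQ/dY)·(Y/Q) = 0.00437456 × (38200/222.216) = 0.75.
Since 0 < η < 1, the good is a necessity.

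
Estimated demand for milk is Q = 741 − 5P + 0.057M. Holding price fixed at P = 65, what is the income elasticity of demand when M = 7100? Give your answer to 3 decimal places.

0.493

At P = 65, M = 7100: Q = 820.700.
Holding P constant, ∂Q/∂M = 0.057.
η_M = (∂Q/∂M)·(M/Q) = 0.057 × (7100/820.700) = 0.493.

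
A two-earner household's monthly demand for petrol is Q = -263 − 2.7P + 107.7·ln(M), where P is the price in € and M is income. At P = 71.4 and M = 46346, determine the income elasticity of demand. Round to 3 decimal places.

0.154

At P = 71.4, M = 46346: Q = 701.337.
Holding P constant, ∂Q/∂M = 107.7/M = 0.00232383.
η_M = (∂Q/∂M)·(M/Q) = 0.00232383 × (46346/701.337) = 0.154.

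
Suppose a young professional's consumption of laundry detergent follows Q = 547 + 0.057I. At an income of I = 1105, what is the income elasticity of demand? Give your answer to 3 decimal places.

0.103

At I = 1105: Q = 609.985.
dQ/dI = 0.057.
η = (dQ/dI)·(I/Q) = 0.057 × (1105/609.985) = 0.103.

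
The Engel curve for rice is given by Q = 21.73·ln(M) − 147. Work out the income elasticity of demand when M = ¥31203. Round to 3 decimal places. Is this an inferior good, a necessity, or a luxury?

0.279 (necessity)

At M = 31203: Q = 77.868.
dQ/dM = 21.73/M = 0.000696407 at this income.
η = (dQ/dM)·(M/Q) = 0.000696407 × (31203/77.868) = 0.279.
Since 0 < η < 1, the good is a necessity.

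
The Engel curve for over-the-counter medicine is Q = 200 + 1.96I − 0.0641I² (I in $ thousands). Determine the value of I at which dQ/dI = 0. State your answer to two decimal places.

15.29

dQ/dI = 1.96 − 0.1282I.
The good is inferior where dQ/dI < 0. Setting dQ/dI = 0 gives I = 1.96 / 0.1282 = 15.29.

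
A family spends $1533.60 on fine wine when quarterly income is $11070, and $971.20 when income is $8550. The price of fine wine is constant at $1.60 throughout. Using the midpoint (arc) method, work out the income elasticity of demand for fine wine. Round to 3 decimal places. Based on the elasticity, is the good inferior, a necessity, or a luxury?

1.748 (luxury)

With a constant price, Q₁ = 1533.60/1.60 = 958.500 and Q₂ = 971.20/1.60 = 607.000 (equivalently, work directly with expenditure since P cancels).
Midpoint %ΔQ = (971.20 − 1533.60)/1252.40 = -0.44906; midpoint %ΔI = (8550 − 11070)/9810 = -0.25688.
η = -0.44906 / -0.25688 = 1.748.
η > 1 ⇒ luxury.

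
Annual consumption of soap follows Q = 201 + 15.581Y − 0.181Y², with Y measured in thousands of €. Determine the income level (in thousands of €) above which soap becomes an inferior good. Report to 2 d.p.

43.04

dQ/dY = 15.581 − 0.362Y.
The good is inferior where dQ/dY < 0. Setting dQ/dY = 0 gives Y = 15.581 / 0.362 = 43.04.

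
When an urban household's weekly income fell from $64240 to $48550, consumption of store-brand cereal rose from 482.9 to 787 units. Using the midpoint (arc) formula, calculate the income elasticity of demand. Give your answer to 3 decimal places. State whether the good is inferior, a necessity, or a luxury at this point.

ΔQ = 787 − 482.9 = 304.1; midpoint Q̄ = (482.9 + 787)/2 = 634.95.
ΔI = 48550 − 64240 = -15690; midpoint Ī = (64240 + 48550)/2 = 56395.
η = (ΔQ/Q̄) ÷ (ΔI/Ī) = (304.1/634.95) ÷ (-15690/56395) = -1.721.
η < 0 ⇒ inferior good.

-1.721 (inferior good)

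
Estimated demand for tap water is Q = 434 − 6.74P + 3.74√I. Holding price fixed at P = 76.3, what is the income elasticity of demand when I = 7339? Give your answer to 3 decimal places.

At P = 76.3, I = 7339: Q = 240.136.
Holding P constant, ∂Q/∂I = 3.74/(2√I) = 0.0218285.
η_I = (∂Q/∂I)·(I/Q) = 0.0218285 × (7339/240.136) = 0.667.

0.667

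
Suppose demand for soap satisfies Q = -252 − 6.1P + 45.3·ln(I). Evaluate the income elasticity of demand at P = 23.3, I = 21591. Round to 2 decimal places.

At P = 23.3, I = 21591: Q = 57.965.
Holding P constant, ∂Q/∂I = 45.3/I = 0.0020981.
η_I = (∂Q/∂I)·(I/Q) = 0.0020981 × (21591/57.965) = 0.78.

0.78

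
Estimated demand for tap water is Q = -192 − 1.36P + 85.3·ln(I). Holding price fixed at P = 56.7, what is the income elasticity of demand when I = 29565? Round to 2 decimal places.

At P = 56.7, I = 29565: Q = 608.996.
Holding P constant, ∂Q/∂I = 85.3/I = 0.00288517.
η_I = (∂Q/∂I)·(I/Q) = 0.00288517 × (29565/608.996) = 0.14.

0.14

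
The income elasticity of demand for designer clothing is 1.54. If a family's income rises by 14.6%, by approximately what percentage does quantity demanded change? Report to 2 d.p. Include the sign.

22.48%

%ΔQ ≈ η × %ΔI = 1.54 × 14.6% = 22.48%.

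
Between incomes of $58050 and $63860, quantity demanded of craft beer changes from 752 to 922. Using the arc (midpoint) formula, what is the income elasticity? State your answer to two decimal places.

ΔQ = 922 − 752 = 170; midpoint Q̄ = (752 + 922)/2 = 837.
ΔI = 63860 − 58050 = 5810; midpoint Ī = (58050 + 63860)/2 = 60955.
η = (ΔQ/Q̄) ÷ (ΔI/Ī) = (170/837) ÷ (5810/60955) = 2.13.

2.13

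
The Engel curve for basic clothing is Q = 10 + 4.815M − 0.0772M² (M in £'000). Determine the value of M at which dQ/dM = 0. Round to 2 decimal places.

dQ/dM = 4.815 − 0.1544M.
The good is inferior where dQ/dM < 0. Setting dQ/dM = 0 gives M = 4.815 / 0.1544 = 31.19.

31.19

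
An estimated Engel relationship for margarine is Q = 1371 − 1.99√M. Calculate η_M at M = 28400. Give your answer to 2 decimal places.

-0.16

At M = 28400: Q = 1035.639.
dQ/dM = -1.99/(2√M) = -0.00590424 at this income.
η = (dQ/dM)·(M/Q) = -0.00590424 × (28400/1035.639) = -0.16.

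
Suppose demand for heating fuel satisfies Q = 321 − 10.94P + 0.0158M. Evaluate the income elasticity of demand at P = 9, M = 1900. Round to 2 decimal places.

At P = 9, M = 1900: Q = 252.560.
Holding P constant, ∂Q/∂M = 0.0158.
η_M = (∂Q/∂M)·(M/Q) = 0.0158 × (1900/252.560) = 0.12.

0.12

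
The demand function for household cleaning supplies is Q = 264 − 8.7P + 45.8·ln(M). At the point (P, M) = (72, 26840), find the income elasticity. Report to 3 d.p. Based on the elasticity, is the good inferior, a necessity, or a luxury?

0.438 (necessity)

At P = 72, M = 26840: Q = 104.652.
Holding P constant, ∂Q/∂M = 45.8/M = 0.00170641.
η_M = (∂Q/∂M)·(M/Q) = 0.00170641 × (26840/104.652) = 0.438.
Since 0 < η < 1, this is a necessity.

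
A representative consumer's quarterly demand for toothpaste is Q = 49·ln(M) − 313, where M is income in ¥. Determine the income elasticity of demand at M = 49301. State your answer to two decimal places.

At M = 49301: Q = 216.479.
dQ/dM = 49/M = 0.000993895 at this income.
η = (dQ/dM)·(M/Q) = 0.000993895 × (49301/216.479) = 0.23.

0.23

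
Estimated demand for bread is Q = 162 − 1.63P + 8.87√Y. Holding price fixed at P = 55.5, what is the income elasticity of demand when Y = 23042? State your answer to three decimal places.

At P = 55.5, Y = 23042: Q = 1417.965.
Holding P constant, ∂Q/∂Y = 8.87/(2√Y) = 0.0292169.
η_Y = (∂Q/∂Y)·(Y/Q) = 0.0292169 × (23042/1417.965) = 0.475.

0.475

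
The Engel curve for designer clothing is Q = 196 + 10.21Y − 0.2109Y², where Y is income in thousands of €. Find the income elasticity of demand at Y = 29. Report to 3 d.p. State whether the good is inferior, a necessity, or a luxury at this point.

-0.186 (inferior good)

At Y = 29: Q = 314.7231.
dQ/dY = 10.21 − 0.4218Y = -2.02220.
η = (dQ/dY)·(Y/Q) = -2.02220 × (29/314.7231) = -0.186.
η < 0 ⇒ inferior good.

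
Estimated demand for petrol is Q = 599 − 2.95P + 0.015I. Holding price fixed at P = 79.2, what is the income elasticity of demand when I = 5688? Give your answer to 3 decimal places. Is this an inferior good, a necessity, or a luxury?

At P = 79.2, I = 5688: Q = 450.680.
Holding P constant, ∂Q/∂I = 0.015.
η_I = (∂Q/∂I)·(I/Q) = 0.015 × (5688/450.680) = 0.189.
Since 0 < η < 1, this is a necessity.

0.189 (necessity)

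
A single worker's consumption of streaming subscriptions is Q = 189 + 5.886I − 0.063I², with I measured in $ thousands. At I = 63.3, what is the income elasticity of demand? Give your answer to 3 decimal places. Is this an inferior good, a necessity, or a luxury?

At I = 63.3: Q = 309.1497.
dQ/dI = 5.886 − 0.126I = -2.08980.
η = (dQ/dI)·(I/Q) = -2.08980 × (63.3/309.1497) = -0.428.
η < 0 ⇒ inferior good.

-0.428 (inferior good)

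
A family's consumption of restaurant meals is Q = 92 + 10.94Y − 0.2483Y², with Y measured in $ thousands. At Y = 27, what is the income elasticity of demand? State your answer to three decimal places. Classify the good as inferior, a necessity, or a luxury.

At Y = 27: Q = 206.3693.
dQ/dY = 10.94 − 0.4966Y = -2.46820.
η = (dQ/dY)·(Y/Q) = -2.46820 × (27/206.3693) = -0.323.
η < 0 ⇒ inferior good.

-0.323 (inferior good)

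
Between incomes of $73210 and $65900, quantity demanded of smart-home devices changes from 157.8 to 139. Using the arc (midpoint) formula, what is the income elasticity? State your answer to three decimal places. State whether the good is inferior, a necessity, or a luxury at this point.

ΔQ = 139 − 157.8 = -18.8; midpoint Q̄ = (157.8 + 139)/2 = 148.4.
ΔI = 65900 − 73210 = -7310; midpoint Ī = (73210 + 65900)/2 = 69555.
η = (ΔQ/Q̄) ÷ (ΔI/Ī) = (-18.8/148.4) ÷ (-7310/69555) = 1.205.
η > 1 ⇒ luxury.

1.205 (luxury)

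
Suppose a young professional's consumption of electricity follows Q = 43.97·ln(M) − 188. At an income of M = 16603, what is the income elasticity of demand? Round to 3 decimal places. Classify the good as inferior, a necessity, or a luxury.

0.184 (necessity)

At M = 16603: Q = 239.271.
dQ/dM = 43.97/M = 0.00264832 at this income.
η = (dQ/dM)·(M/Q) = 0.00264832 × (16603/239.271) = 0.184.
Since 0 < η < 1, the good is a necessity.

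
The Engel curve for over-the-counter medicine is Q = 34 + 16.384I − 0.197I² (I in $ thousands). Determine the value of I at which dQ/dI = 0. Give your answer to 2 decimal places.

dQ/dI = 16.384 − 0.394I.
The good is inferior where dQ/dI < 0. Setting dQ/dI = 0 gives I = 16.384 / 0.394 = 41.58.

41.58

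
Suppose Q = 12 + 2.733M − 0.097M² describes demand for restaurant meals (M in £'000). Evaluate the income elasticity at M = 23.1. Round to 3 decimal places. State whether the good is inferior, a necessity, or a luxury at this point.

-1.728 (inferior good)

At M = 23.1: Q = 23.3721.
dQ/dM = 2.733 − 0.194M = -1.74840.
η = (dQ/dM)·(M/Q) = -1.74840 × (23.1/23.3721) = -1.728.
η < 0 ⇒ inferior good.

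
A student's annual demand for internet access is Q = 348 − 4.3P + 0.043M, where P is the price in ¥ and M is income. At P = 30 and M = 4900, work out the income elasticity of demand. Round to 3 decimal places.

0.490

At P = 30, M = 4900: Q = 429.700.
Holding P constant, ∂Q/∂M = 0.043.
η_M = (∂Q/∂M)·(M/Q) = 0.043 × (4900/429.700) = 0.490.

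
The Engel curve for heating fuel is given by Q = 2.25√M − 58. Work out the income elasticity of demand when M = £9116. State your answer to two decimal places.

At M = 9116: Q = 156.825.
dQ/dM = 2.25/(2√M) = 0.0117829 at this income.
η = (dQ/dM)·(M/Q) = 0.0117829 × (9116/156.825) = 0.68.

0.68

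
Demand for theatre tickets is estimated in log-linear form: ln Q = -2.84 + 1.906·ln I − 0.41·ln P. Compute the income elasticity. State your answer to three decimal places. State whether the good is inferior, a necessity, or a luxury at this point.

In a log-linear demand, the coefficient on ln I is the income elasticity.
So η = 1.906.
η > 1 ⇒ luxury.

1.906 (luxury)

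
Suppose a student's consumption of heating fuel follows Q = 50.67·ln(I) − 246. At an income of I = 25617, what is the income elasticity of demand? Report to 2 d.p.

0.19

At I = 25617: Q = 268.352.
dQ/dI = 50.67/I = 0.00197798 at this income.
η = (dQ/dI)·(I/Q) = 0.00197798 × (25617/268.352) = 0.19.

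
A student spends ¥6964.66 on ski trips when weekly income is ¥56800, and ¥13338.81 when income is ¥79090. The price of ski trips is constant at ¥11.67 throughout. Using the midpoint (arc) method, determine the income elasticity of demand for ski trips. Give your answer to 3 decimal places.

1.914

With a constant price, Q₁ = 6964.66/11.67 = 596.800 and Q₂ = 13338.81/11.67 = 1143.000 (equivalently, work directly with expenditure since P cancels).
Midpoint %ΔQ = (13338.81 − 6964.66)/10151.74 = 0.62789; midpoint %ΔI = (79090 − 56800)/67945 = 0.32806.
η = 0.62789 / 0.32806 = 1.914.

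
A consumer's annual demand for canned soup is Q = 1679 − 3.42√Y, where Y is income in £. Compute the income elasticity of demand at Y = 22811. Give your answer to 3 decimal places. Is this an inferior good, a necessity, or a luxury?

At Y = 22811: Q = 1162.467.
dQ/dY = -3.42/(2√Y) = -0.011322 at this income.
η = (dQ/dY)·(Y/Q) = -0.011322 × (22811/1162.467) = -0.222.
Since η < 0, the good is an inferior good.

-0.222 (inferior good)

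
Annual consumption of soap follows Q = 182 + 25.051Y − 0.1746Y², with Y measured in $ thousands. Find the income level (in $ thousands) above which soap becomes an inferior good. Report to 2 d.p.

71.74

dQ/dY = 25.051 − 0.3492Y.
The good is inferior where dQ/dY < 0. Setting dQ/dY = 0 gives Y = 25.051 / 0.3492 = 71.74.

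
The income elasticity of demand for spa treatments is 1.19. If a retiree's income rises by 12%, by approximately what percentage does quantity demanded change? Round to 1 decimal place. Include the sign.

14.3%

%ΔQ ≈ η × %ΔI = 1.19 × 12% = 14.3%.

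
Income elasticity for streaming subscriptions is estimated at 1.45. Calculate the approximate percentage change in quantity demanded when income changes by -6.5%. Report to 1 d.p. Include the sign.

-9.4%

%ΔQ ≈ η × %ΔI = 1.45 × (-6.5%) = -9.4%.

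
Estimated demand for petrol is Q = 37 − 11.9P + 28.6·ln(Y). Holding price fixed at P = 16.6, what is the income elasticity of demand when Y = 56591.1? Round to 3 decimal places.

At P = 16.6, Y = 56591.1: Q = 152.447.
Holding P constant, ∂Q/∂Y = 28.6/Y = 0.00050538.
η_Y = (∂Q/∂Y)·(Y/Q) = 0.00050538 × (56591.1/152.447) = 0.188.

0.188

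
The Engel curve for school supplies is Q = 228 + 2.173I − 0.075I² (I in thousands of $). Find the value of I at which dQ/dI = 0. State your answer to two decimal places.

14.49

dQ/dI = 2.173 − 0.15I.
The good is inferior where dQ/dI < 0. Setting dQ/dI = 0 gives I = 2.173 / 0.15 = 14.49.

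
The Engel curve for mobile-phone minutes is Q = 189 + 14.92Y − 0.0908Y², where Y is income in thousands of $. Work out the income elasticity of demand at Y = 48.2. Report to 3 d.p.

0.426

At Y = 48.2: Q = 697.1938.
dQ/dY = 14.92 − 0.1816Y = 6.16688.
η = (dQ/dY)·(Y/Q) = 6.16688 × (48.2/697.1938) = 0.426.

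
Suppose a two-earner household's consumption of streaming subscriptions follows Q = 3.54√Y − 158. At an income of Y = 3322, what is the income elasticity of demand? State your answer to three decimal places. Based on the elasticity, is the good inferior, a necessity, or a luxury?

2.216 (luxury)

At Y = 3322: Q = 46.034.
dQ/dY = 3.54/(2√Y) = 0.0307095 at this income.
η = (dQ/dY)·(Y/Q) = 0.0307095 × (3322/46.034) = 2.216.
Since η > 1, the good is a luxury.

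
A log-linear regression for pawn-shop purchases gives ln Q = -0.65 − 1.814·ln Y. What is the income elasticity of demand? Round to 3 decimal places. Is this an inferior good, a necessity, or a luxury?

In a log-linear demand, the coefficient on ln Y is the income elasticity.
So η = -1.814.
η < 0 ⇒ inferior good.

-1.814 (inferior good)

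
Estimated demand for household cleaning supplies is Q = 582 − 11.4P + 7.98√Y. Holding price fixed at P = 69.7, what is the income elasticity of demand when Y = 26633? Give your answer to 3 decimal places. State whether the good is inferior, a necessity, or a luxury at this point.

0.598 (necessity)

At P = 69.7, Y = 26633: Q = 1089.726.
Holding P constant, ∂Q/∂Y = 7.98/(2√Y) = 0.0244491.
η_Y = (∂Q/∂Y)·(Y/Q) = 0.0244491 × (26633/1089.726) = 0.598.
Since 0 < η < 1, this is a necessity.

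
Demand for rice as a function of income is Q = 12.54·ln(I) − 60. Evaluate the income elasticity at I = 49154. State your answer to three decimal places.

0.166

At I = 49154: Q = 75.466.
dQ/dI = 12.54/I = 0.000255117 at this income.
η = (dQ/dI)·(I/Q) = 0.000255117 × (49154/75.466) = 0.166.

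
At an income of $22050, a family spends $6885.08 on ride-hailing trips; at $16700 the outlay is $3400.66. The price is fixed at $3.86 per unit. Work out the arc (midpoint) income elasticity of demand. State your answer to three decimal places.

2.454

With a constant price, Q₁ = 6885.08/3.86 = 1783.699 and Q₂ = 3400.66/3.86 = 881.000 (equivalently, work directly with expenditure since P cancels).
Midpoint %ΔQ = (3400.66 − 6885.08)/5142.87 = -0.67752; midpoint %ΔI = (16700 − 22050)/19375 = -0.27613.
η = -0.67752 / -0.27613 = 2.454.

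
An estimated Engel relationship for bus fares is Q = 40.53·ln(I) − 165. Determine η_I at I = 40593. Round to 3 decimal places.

0.153

At I = 40593: Q = 265.078.
dQ/dI = 40.53/I = 0.000998448 at this income.
η = (dQ/dI)·(I/Q) = 0.000998448 × (40593/265.078) = 0.153.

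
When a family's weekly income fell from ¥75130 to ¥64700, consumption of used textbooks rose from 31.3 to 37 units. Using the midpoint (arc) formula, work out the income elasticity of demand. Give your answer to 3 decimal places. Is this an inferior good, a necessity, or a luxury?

ΔQ = 37 − 31.3 = 5.7; midpoint Q̄ = (31.3 + 37)/2 = 34.15.
ΔI = 64700 − 75130 = -10430; midpoint Ī = (75130 + 64700)/2 = 69915.
η = (ΔQ/Q̄) ÷ (ΔI/Ī) = (5.7/34.15) ÷ (-10430/69915) = -1.119.
η < 0 ⇒ inferior good.

-1.119 (inferior good)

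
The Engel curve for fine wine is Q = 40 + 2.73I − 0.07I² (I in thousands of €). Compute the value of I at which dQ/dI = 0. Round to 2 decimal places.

19.50

dQ/dI = 2.73 − 0.14I.
The good is inferior where dQ/dI < 0. Setting dQ/dI = 0 gives I = 2.73 / 0.14 = 19.50.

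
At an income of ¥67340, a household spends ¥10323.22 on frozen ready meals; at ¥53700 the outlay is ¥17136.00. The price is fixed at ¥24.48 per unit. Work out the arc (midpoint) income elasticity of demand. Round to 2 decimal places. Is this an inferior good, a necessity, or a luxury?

-2.20 (inferior good)

With a constant price, Q₁ = 10323.22/24.48 = 421.700 and Q₂ = 17136.00/24.48 = 700.000 (equivalently, work directly with expenditure since P cancels).
Midpoint %ΔQ = (17136.00 − 10323.22)/13729.61 = 0.49621; midpoint %ΔI = (53700 − 67340)/60520 = -0.22538.
η = 0.49621 / -0.22538 = -2.20.
η < 0 ⇒ inferior good.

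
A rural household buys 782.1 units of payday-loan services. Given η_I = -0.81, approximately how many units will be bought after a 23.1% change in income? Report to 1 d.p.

635.8

%ΔQ ≈ η × %ΔI = -0.81 × 23.1% = -18.711%.
New Q ≈ 782.1 × (1 − 0.18711) = 635.8.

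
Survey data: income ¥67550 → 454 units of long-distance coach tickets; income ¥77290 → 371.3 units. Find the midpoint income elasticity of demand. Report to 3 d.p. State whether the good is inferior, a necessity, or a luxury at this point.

ΔQ = 371.3 − 454 = -82.7; midpoint Q̄ = (454 + 371.3)/2 = 412.65.
ΔI = 77290 − 67550 = 9740; midpoint Ī = (67550 + 77290)/2 = 72420.
η = (ΔQ/Q̄) ÷ (ΔI/Ī) = (-82.7/412.65) ÷ (9740/72420) = -1.490.
η < 0 ⇒ inferior good.

-1.490 (inferior good)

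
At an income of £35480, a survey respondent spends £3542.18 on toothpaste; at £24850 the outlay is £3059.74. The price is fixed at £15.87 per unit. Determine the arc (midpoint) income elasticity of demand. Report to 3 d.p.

0.415

With a constant price, Q₁ = 3542.18/15.87 = 223.200 and Q₂ = 3059.74/15.87 = 192.800 (equivalently, work directly with expenditure since P cancels).
Midpoint %ΔQ = (3059.74 − 3542.18)/3300.96 = -0.14615; midpoint %ΔI = (24850 − 35480)/30165 = -0.35240.
η = -0.14615 / -0.35240 = 0.415.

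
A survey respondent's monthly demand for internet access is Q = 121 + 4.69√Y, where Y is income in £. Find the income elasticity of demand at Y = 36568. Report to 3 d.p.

0.441

At Y = 36568: Q = 1017.858.
dQ/dY = 4.69/(2√Y) = 0.0122629 at this income.
η = (dQ/dY)·(Y/Q) = 0.0122629 × (36568/1017.858) = 0.441.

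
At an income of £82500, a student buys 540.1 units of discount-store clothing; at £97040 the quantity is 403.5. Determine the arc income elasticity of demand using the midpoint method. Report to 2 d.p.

-1.79

ΔQ = 403.5 − 540.1 = -136.6; midpoint Q̄ = (540.1 + 403.5)/2 = 471.8.
ΔI = 97040 − 82500 = 14540; midpoint Ī = (82500 + 97040)/2 = 89770.
η = (ΔQ/Q̄) ÷ (ΔI/Ī) = (-136.6/471.8) ÷ (14540/89770) = -1.79.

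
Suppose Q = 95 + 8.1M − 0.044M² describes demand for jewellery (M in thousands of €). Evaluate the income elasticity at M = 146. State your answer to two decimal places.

-2.04

At M = 146: Q = 339.6960.
dQ/dM = 8.1 − 0.088M = -4.74800.
η = (dQ/dM)·(M/Q) = -4.74800 × (146/339.6960) = -2.04.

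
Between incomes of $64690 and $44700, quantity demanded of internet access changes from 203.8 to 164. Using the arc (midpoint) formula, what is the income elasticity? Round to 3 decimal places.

ΔQ = 164 − 203.8 = -39.8; midpoint Q̄ = (203.8 + 164)/2 = 183.9.
ΔI = 44700 − 64690 = -19990; midpoint Ī = (64690 + 44700)/2 = 54695.
η = (ΔQ/Q̄) ÷ (ΔI/Ī) = (-39.8/183.9) ÷ (-19990/54695) = 0.592.

0.592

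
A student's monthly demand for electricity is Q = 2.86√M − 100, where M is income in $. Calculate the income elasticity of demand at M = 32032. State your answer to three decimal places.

0.621

At M = 32032: Q = 411.868.
dQ/dM = 2.86/(2√M) = 0.00798995 at this income.
η = (dQ/dM)·(M/Q) = 0.00798995 × (32032/411.868) = 0.621.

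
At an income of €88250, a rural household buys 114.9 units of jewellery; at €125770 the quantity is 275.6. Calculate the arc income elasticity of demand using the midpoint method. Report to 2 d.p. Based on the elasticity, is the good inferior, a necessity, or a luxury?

2.35 (luxury)

ΔQ = 275.6 − 114.9 = 160.7; midpoint Q̄ = (114.9 + 275.6)/2 = 195.25.
ΔI = 125770 − 88250 = 37520; midpoint Ī = (88250 + 125770)/2 = 107010.
η = (ΔQ/Q̄) ÷ (ΔI/Ī) = (160.7/195.25) ÷ (37520/107010) = 2.35.
η > 1 ⇒ luxury.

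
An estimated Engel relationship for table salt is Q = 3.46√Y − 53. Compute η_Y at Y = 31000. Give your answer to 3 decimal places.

0.548

At Y = 31000: Q = 556.196.
dQ/dY = 3.46/(2√Y) = 0.00982574 at this income.
η = (dQ/dY)·(Y/Q) = 0.00982574 × (31000/556.196) = 0.548.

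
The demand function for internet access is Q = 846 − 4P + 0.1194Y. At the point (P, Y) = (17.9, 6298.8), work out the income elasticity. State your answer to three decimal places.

At P = 17.9, Y = 6298.8: Q = 1526.477.
Holding P constant, ∂Q/∂Y = 0.1194.
η_Y = (∂Q/∂Y)·(Y/Q) = 0.1194 × (6298.8/1526.477) = 0.493.

0.493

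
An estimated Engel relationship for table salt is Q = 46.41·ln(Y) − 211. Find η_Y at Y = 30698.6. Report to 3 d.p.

At Y = 30698.6: Q = 268.507.
dQ/dY = 46.41/Y = 0.0015118 at this income.
η = (dQ/dY)·(Y/Q) = 0.0015118 × (30698.6/268.507) = 0.173.

0.173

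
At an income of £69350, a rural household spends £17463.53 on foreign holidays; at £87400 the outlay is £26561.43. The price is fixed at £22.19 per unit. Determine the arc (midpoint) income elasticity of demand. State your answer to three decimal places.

With a constant price, Q₁ = 17463.53/22.19 = 787.000 and Q₂ = 26561.43/22.19 = 1197.000 (equivalently, work directly with expenditure since P cancels).
Midpoint %ΔQ = (26561.43 − 17463.53)/22012.48 = 0.41331; midpoint %ΔI = (87400 − 69350)/78375 = 0.23030.
η = 0.41331 / 0.23030 = 1.795.

1.795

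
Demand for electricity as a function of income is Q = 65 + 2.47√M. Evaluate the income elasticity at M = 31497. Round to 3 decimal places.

0.435

At M = 31497: Q = 503.361.
dQ/dM = 2.47/(2√M) = 0.00695877 at this income.
η = (dQ/dM)·(M/Q) = 0.00695877 × (31497/503.361) = 0.435.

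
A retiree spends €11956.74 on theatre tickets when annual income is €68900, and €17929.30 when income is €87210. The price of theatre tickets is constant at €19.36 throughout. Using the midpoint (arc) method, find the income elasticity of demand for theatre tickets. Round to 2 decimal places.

1.70

With a constant price, Q₁ = 11956.74/19.36 = 617.600 and Q₂ = 17929.30/19.36 = 926.100 (equivalently, work directly with expenditure since P cancels).
Midpoint %ΔQ = (17929.30 − 11956.74)/14943.02 = 0.39969; midpoint %ΔI = (87210 − 68900)/78055 = 0.23458.
η = 0.39969 / 0.23458 = 1.70.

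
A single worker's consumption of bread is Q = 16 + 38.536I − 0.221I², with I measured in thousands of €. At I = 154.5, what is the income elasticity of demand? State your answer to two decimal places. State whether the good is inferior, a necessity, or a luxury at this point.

At I = 154.5: Q = 694.4868.
dQ/dI = 38.536 − 0.442I = -29.75300.
η = (dQ/dI)·(I/Q) = -29.75300 × (154.5/694.4868) = -6.62.
η < 0 ⇒ inferior good.

-6.62 (inferior good)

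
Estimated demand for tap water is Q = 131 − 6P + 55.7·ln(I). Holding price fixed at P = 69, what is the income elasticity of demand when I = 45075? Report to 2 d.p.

0.18

At P = 69, I = 45075: Q = 313.886.
Holding P constant, ∂Q/∂I = 55.7/I = 0.00123572.
η_I = (∂Q/∂I)·(I/Q) = 0.00123572 × (45075/313.886) = 0.18.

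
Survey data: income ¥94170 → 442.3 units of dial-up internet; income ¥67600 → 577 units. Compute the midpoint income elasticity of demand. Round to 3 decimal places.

-0.805

ΔQ = 577 − 442.3 = 134.7; midpoint Q̄ = (442.3 + 577)/2 = 509.65.
ΔI = 67600 − 94170 = -26570; midpoint Ī = (94170 + 67600)/2 = 80885.
η = (ΔQ/Q̄) ÷ (ΔI/Ī) = (134.7/509.65) ÷ (-26570/80885) = -0.805.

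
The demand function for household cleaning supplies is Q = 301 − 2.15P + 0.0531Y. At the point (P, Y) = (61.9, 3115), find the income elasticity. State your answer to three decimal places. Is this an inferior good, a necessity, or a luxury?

0.496 (necessity)

At P = 61.9, Y = 3115: Q = 333.322.
Holding P constant, ∂Q/∂Y = 0.0531.
η_Y = (∂Q/∂Y)·(Y/Q) = 0.0531 × (3115/333.322) = 0.496.
Since 0 < η < 1, this is a necessity.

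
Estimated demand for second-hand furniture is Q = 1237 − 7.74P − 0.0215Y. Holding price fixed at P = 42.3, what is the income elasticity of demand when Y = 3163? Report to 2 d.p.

At P = 42.3, Y = 3163: Q = 841.594.
Holding P constant, ∂Q/∂Y = −0.0215.
η_Y = (∂Q/∂Y)·(Y/Q) = -0.0215 × (3163/841.594) = -0.08.

-0.08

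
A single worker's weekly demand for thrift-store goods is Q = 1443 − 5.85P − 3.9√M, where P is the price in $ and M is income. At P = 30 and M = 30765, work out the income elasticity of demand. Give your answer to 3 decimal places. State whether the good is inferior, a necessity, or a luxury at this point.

-0.586 (inferior good)

At P = 30, M = 30765: Q = 583.442.
Holding P constant, ∂Q/∂M = -3.9/(2√M) = -0.0111175.
η_M = (∂Q/∂M)·(M/Q) = -0.0111175 × (30765/583.442) = -0.586.
Since η < 0, this is an inferior good.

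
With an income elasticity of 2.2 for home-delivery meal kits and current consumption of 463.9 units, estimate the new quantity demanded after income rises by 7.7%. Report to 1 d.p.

%ΔQ ≈ η × %ΔI = 2.2 × 7.7% = 16.94%.
New Q ≈ 463.9 × (1 + 0.1694) = 542.5.

542.5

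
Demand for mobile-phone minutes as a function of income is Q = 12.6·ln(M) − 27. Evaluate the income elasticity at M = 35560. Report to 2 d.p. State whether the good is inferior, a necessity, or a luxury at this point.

At M = 35560: Q = 105.035.
dQ/dM = 12.6/M = 0.000354331 at this income.
η = (dQ/dM)·(M/Q) = 0.000354331 × (35560/105.035) = 0.12.
Since 0 < η < 1, the good is a necessity.

0.12 (necessity)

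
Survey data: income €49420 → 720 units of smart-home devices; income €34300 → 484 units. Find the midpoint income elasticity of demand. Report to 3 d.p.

1.085

ΔQ = 484 − 720 = -236; midpoint Q̄ = (720 + 484)/2 = 602.
ΔI = 34300 − 49420 = -15120; midpoint Ī = (49420 + 34300)/2 = 41860.
η = (ΔQ/Q̄) ÷ (ΔI/Ī) = (-236/602) ÷ (-15120/41860) = 1.085.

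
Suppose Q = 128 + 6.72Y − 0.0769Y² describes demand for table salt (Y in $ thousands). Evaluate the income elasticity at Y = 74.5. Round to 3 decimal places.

-1.749

At Y = 74.5: Q = 201.8258.
dQ/dY = 6.72 − 0.1538Y = -4.73810.
η = (dQ/dY)·(Y/Q) = -4.73810 × (74.5/201.8258) = -1.749.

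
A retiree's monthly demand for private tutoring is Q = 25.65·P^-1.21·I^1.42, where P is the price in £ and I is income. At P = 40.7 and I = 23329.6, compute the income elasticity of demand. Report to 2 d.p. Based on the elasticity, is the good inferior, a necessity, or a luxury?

For a multiplicative demand Q = A·P^α·I^β, the income elasticity is β everywhere.
Here β = 1.42, so η = 1.42.
Since η > 1, this is a luxury.

1.42 (luxury)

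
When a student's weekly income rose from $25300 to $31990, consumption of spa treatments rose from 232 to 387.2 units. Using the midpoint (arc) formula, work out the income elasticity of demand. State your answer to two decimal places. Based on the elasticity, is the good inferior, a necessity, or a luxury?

2.15 (luxury)

ΔQ = 387.2 − 232 = 155.2; midpoint Q̄ = (232 + 387.2)/2 = 309.6.
ΔI = 31990 − 25300 = 6690; midpoint Ī = (25300 + 31990)/2 = 28645.
η = (ΔQ/Q̄) ÷ (ΔI/Ī) = (155.2/309.6) ÷ (6690/28645) = 2.15.
η > 1 ⇒ luxury.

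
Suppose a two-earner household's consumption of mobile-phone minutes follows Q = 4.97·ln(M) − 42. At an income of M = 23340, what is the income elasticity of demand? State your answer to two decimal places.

At M = 23340: Q = 7.988.
dQ/dM = 4.97/M = 0.000212939 at this income.
η = (dQ/dM)·(M/Q) = 0.000212939 × (23340/7.988) = 0.62.

0.62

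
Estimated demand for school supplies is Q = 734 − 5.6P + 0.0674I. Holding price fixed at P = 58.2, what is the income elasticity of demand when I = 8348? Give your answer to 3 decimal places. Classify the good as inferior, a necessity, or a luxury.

0.580 (necessity)

At P = 58.2, I = 8348: Q = 970.735.
Holding P constant, ∂Q/∂I = 0.0674.
η_I = (∂Q/∂I)·(I/Q) = 0.0674 × (8348/970.735) = 0.580.
Since 0 < η < 1, this is a necessity.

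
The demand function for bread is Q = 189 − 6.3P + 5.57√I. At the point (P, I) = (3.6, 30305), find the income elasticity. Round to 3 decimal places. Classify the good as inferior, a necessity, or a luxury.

0.427 (necessity)

At P = 3.6, I = 30305: Q = 1135.964.
Holding P constant, ∂Q/∂I = 5.57/(2√I) = 0.0159981.
η_I = (∂Q/∂I)·(I/Q) = 0.0159981 × (30305/1135.964) = 0.427.
Since 0 < η < 1, this is a necessity.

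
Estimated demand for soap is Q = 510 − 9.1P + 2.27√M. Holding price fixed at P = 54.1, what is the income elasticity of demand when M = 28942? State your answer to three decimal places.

At P = 54.1, M = 28942: Q = 403.870.
Holding P constant, ∂Q/∂M = 2.27/(2√M) = 0.00667162.
η_M = (∂Q/∂M)·(M/Q) = 0.00667162 × (28942/403.870) = 0.478.

0.478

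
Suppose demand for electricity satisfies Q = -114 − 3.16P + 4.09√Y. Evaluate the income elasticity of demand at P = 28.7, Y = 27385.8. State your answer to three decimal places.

0.717

At P = 28.7, Y = 27385.8: Q = 472.148.
Holding P constant, ∂Q/∂Y = 4.09/(2√Y) = 0.0123575.
η_Y = (∂Q/∂Y)·(Y/Q) = 0.0123575 × (27385.8/472.148) = 0.717.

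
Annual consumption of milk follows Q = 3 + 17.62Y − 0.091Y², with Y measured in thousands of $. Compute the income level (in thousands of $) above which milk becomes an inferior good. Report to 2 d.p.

dQ/dY = 17.62 − 0.182Y.
The good is inferior where dQ/dY < 0. Setting dQ/dY = 0 gives Y = 17.62 / 0.182 = 96.81.

96.81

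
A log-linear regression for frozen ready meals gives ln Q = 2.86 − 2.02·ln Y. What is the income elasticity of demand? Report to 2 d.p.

-2.02

In a log-linear demand, the coefficient on ln Y is the income elasticity.
So η = -2.02.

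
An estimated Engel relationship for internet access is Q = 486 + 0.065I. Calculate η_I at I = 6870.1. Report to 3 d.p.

0.479

At I = 6870.1: Q = 932.557.
dQ/dI = 0.065.
η = (dQ/dI)·(I/Q) = 0.065 × (6870.1/932.557) = 0.479.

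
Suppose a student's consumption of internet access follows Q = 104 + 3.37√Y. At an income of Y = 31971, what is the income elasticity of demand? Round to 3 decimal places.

At Y = 31971: Q = 706.571.
dQ/dY = 3.37/(2√Y) = 0.00942371 at this income.
η = (dQ/dY)·(Y/Q) = 0.00942371 × (31971/706.571) = 0.426.

0.426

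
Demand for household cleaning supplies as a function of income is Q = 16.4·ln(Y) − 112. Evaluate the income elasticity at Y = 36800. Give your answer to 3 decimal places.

At Y = 36800: Q = 60.417.
dQ/dY = 16.4/Y = 0.000445652 at this income.
η = (dQ/dY)·(Y/Q) = 0.000445652 × (36800/60.417) = 0.271.

0.271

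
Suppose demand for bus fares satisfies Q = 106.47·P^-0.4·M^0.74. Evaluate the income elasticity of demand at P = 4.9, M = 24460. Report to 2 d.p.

0.74

For a multiplicative demand Q = A·P^α·M^β, the income elasticity is β everywhere.
Here β = 0.74, so η = 0.74.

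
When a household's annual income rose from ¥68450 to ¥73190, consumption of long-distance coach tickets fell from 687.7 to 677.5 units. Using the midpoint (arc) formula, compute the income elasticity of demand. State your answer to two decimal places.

ΔQ = 677.5 − 687.7 = -10.2; midpoint Q̄ = (687.7 + 677.5)/2 = 682.6.
ΔI = 73190 − 68450 = 4740; midpoint Ī = (68450 + 73190)/2 = 70820.
η = (ΔQ/Q̄) ÷ (ΔI/Ī) = (-10.2/682.6) ÷ (4740/70820) = -0.22.

-0.22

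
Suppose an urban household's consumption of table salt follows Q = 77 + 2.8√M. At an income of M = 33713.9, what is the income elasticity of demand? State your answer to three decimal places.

At M = 33713.9: Q = 591.118.
dQ/dM = 2.8/(2√M) = 0.00762471 at this income.
η = (dQ/dM)·(M/Q) = 0.00762471 × (33713.9/591.118) = 0.435.

0.435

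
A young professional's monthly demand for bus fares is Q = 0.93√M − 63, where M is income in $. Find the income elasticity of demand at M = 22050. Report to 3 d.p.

At M = 22050: Q = 75.098.
dQ/dM = 0.93/(2√M) = 0.00313147 at this income.
η = (dQ/dM)·(M/Q) = 0.00313147 × (22050/75.098) = 0.919.

0.919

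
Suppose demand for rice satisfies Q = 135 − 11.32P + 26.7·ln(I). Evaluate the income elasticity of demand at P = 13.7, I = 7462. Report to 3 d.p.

At P = 13.7, I = 7462: Q = 218.015.
Holding P constant, ∂Q/∂I = 26.7/I = 0.00357813.
η_I = (∂Q/∂I)·(I/Q) = 0.00357813 × (7462/218.015) = 0.122.

0.122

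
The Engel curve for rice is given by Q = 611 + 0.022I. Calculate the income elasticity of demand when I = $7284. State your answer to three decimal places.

0.208

At I = 7284: Q = 771.248.
dQ/dI = 0.022.
η = (dQ/dI)·(I/Q) = 0.022 × (7284/771.248) = 0.208.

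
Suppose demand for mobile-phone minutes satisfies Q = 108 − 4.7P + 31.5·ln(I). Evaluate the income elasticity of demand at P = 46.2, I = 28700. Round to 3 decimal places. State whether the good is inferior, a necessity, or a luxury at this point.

0.147 (necessity)

At P = 46.2, I = 28700: Q = 214.197.
Holding P constant, ∂Q/∂I = 31.5/I = 0.00109756.
η_I = (∂Q/∂I)·(I/Q) = 0.00109756 × (28700/214.197) = 0.147.
Since 0 < η < 1, this is a necessity.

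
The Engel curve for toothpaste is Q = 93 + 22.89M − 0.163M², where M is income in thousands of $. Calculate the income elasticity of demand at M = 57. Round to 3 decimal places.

0.283

At M = 57: Q = 868.1430.
dQ/dM = 22.89 − 0.326M = 4.30800.
η = (dQ/dM)·(M/Q) = 4.30800 × (57/868.1430) = 0.283.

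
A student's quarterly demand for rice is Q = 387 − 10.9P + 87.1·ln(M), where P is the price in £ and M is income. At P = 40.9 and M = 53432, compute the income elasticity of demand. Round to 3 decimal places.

At P = 40.9, M = 53432: Q = 889.375.
Holding P constant, ∂Q/∂M = 87.1/M = 0.00163011.
η_M = (∂Q/∂M)·(M/Q) = 0.00163011 × (53432/889.375) = 0.098.

0.098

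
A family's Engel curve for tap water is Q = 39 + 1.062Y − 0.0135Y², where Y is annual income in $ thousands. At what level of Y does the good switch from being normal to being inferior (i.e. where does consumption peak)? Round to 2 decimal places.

dQ/dY = 1.062 − 0.027Y.
The good is inferior where dQ/dY < 0. Setting dQ/dY = 0 gives Y = 1.062 / 0.027 = 39.33.

39.33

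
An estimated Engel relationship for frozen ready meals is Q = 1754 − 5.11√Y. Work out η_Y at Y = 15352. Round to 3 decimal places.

At Y = 15352: Q = 1120.855.
dQ/dY = -5.11/(2√Y) = -0.0206209 at this income.
η = (dQ/dY)·(Y/Q) = -0.0206209 × (15352/1120.855) = -0.282.

-0.282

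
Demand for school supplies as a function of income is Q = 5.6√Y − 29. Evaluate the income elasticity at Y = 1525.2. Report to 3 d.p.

At Y = 1525.2: Q = 189.701.
dQ/dY = 5.6/(2√Y) = 0.071696 at this income.
η = (dQ/dY)·(Y/Q) = 0.071696 × (1525.2/189.701) = 0.576.

0.576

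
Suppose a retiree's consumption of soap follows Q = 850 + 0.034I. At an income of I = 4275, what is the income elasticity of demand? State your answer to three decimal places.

0.146

At I = 4275: Q = 995.350.
dQ/dI = 0.034.
η = (dQ/dI)·(I/Q) = 0.034 × (4275/995.350) = 0.146.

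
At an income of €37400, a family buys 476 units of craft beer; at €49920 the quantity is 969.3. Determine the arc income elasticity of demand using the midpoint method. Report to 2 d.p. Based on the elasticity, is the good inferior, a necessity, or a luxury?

2.38 (luxury)

ΔQ = 969.3 − 476 = 493.3; midpoint Q̄ = (476 + 969.3)/2 = 722.65.
ΔI = 49920 − 37400 = 12520; midpoint Ī = (37400 + 49920)/2 = 43660.
η = (ΔQ/Q̄) ÷ (ΔI/Ī) = (493.3/722.65) ÷ (12520/43660) = 2.38.
η > 1 ⇒ luxury.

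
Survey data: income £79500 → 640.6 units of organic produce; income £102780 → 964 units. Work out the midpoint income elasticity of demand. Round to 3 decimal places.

1.578

ΔQ = 964 − 640.6 = 323.4; midpoint Q̄ = (640.6 + 964)/2 = 802.3.
ΔI = 102780 − 79500 = 23280; midpoint Ī = (79500 + 102780)/2 = 91140.
η = (ΔQ/Q̄) ÷ (ΔI/Ī) = (323.4/802.3) ÷ (23280/91140) = 1.578.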